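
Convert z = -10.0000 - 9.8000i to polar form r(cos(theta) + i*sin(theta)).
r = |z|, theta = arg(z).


r = sqrt(100+96.04) = sqrt(196.04) = 14.0014
theta = atan2(-9.8, -10) = -135.5787 degrees

r = 14.0014, theta = -135.5787 degrees


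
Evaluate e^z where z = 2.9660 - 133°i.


e^2.9660 = 19.4141
cos(-133°) = -0.682
sin(-133°) = -0.731354
Real = 19.4141*(-0.682) = -13.2404
Imag = 19.4141*(-0.731354) = -14.1986

-13.2404 - 14.1986i


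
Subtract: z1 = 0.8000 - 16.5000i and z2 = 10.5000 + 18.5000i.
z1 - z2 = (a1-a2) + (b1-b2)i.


Real: 0.8 - 10.5 = -9.7
Imag: -16.5 - 18.5 = -35

-9.7000 - 35.0000i


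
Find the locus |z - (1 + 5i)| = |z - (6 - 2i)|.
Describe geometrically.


Equal distances means the locus is the perpendicular bisector of z1 and z2.
Midpoint = ((1+6)/2, (5+(-2))/2) = (3.5000, 1.5000)

Perpendicular bisector through (3.5000, 1.5000)


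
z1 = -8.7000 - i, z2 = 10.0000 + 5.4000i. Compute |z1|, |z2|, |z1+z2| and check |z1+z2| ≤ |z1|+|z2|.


|z1| = sqrt((-8.7)^2 + (-1)^2) = sqrt(76.69) = 8.7573
|z2| = sqrt(10^2 + 5.4^2) = sqrt(129.16) = 11.3649
z1+z2 = 1.3000 + 4.4000i
|z1+z2| = sqrt(21.05) = 4.5880
|z1|+|z2| = 8.7573 + 11.3649 = 20.1222

|z1+z2| = 4.5880 ≤ |z1|+|z2| = 20.1222 (verified)


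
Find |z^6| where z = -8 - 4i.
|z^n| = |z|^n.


|z| = sqrt(64+16) = sqrt(80) = 8.9443
|z^6| = |z|^6 = (sqrt(80))^6 = 80^3 = 512000

|z^6| = 512000


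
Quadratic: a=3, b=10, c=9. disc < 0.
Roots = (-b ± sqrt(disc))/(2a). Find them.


disc = 10^2 - 4*3*9 = 100 - 108 = -8
sqrt(|disc|) = sqrt(8) = 2.8284
Real part = -10/(2*3) = -1.6667
Imag part = 2.8284/(2*3) = 0.4714

-1.6667 ± 0.4714i


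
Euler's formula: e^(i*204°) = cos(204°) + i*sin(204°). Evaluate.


cos(204°) = -0.9135
sin(204°) = -0.4067

e^(i*204°) = -0.9135 - 0.4067i


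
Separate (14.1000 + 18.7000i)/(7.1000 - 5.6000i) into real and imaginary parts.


Multiply by conjugate: (14.1000 + 18.7000i)(7.1000 + 5.6000i) / (7.1^2 + (-5.6)^2)
Numerator real = 14.1*7.1 + 18.7*(-5.6) = -4.61
Numerator imag = 18.7*7.1 - 14.1*(-5.6) = 211.73
Denominator = 81.77
Re(z) = -4.61/81.77 = -0.0564
Im(z) = 211.73/81.77 = 2.5893

Re(z) = -0.0564, Im(z) = 2.5893


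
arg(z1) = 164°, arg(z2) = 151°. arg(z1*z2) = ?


arg(z1*z2) = 164° + 151° = 315°
Normalized to (-180°, 180°]: -45°

-45°


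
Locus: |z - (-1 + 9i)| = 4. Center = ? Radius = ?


|z - z0| = r is a circle with center z0 and radius r.
Center = (-1, 9), radius = 4

Circle with center (-1, 9) and radius 4


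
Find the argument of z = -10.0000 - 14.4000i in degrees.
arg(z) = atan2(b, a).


Re = -10, Im = -14.4
arg = atan2(-14.4, -10) = -124.7778 degrees

arg(z) = -124.7778 degrees


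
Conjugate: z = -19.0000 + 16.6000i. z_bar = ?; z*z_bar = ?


z_bar = -19.0000 - 16.6000i
z*z_bar = (-19)^2 + 16.6^2 = 361 + 275.56 = 636.56

z_bar = -19.0000 - 16.6000i, z*z_bar = 636.56


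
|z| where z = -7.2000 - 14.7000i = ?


|z| = sqrt((-7.2)^2 + (-14.7)^2) = sqrt(51.84 + 216.09) = sqrt(267.93) = 16.3686

|z| = 16.3686


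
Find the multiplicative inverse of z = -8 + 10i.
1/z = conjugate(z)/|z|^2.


|z|^2 = 64+100 = 164
1/z = (-8 - 10i)/164

1/z = -0.0488 - 0.0610i


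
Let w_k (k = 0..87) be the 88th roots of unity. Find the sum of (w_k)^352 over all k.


The roots are w_k = w^k with w = e^(2*pi*i/88), and (w^k)^352 = (w^352)^k.
So S = 1 + u + u^2 + ... + u^(87) with u = w^352.
352 = 4*88 + 0, so 352 is a multiple of 88 and u = (w^88)^4 = 1.
Every one of the 88 terms equals 1: S = 88

S = 88


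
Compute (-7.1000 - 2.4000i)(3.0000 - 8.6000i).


Real = -7.1*3 - (-2.4)*(-8.6) = -21.3 - 20.64 = -41.94
Imag = -7.1*(-8.6) + 3*(-2.4) = 61.06 - (7.2) = 53.86

-41.9400 + 53.8600i


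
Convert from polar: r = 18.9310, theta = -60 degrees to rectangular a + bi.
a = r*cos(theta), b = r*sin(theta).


a = 18.9310*cos(-60°) = 18.9310*0.5 = 9.4655
b = 18.9310*sin(-60°) = 18.9310*(-0.866025) = -16.3947

9.4655 - 16.3947i


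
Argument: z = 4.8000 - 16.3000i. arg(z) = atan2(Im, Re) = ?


Re = 4.8, Im = -16.3
arg = atan2(-16.3, 4.8) = -73.5914 degrees

arg(z) = -73.5914 degrees


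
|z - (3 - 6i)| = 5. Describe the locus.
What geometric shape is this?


|z - z0| = r is a circle with center z0 and radius r.
Center = (3, -6), radius = 5

Circle with center (3, -6) and radius 5


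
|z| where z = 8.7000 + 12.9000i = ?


|z| = sqrt(8.7^2 + 12.9^2) = sqrt(75.69 + 166.41) = sqrt(242.1) = 15.5596

|z| = 15.5596


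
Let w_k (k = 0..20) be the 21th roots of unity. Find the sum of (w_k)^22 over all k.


The roots are w_k = w^k with w = e^(2*pi*i/21), and (w^k)^22 = (w^22)^k.
So S = 1 + u + u^2 + ... + u^(20) with u = w^22.
22 = 1*21 + 1, so 22 is not a multiple of 21: u = (w^21)^1 * w^1 = w^1 ≠ 1 (w is a primitive 21th root), while u^21 = (w^21)^22 = 1.
Geometric series: S = (1 - u^21)/(1 - u) = (1 - 1)/(1 - u) = 0

S = 0


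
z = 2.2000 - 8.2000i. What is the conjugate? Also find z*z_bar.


z_bar = 2.2000 + 8.2000i
z*z_bar = 2.2^2 + (-8.2)^2 = 4.84 + 67.24 = 72.08

z_bar = 2.2000 + 8.2000i, z*z_bar = 72.08


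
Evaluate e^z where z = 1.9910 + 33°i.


e^1.9910 = 7.3229
cos(33°) = 0.83867
sin(33°) = 0.54464
Real = 7.3229*0.83867 = 6.1415
Imag = 7.3229*0.54464 = 3.9883

6.1415 + 3.9883i


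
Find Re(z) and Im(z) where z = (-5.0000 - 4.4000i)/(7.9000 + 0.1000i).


Multiply by conjugate: (-5.0000 - 4.4000i)(7.9000 - 0.1000i) / (7.9^2 + 0.1^2)
Numerator real = -5*7.9 - (4.4)*0.1 = -39.94
Numerator imag = -4.4*7.9 - (-5)*0.1 = -34.26
Denominator = 62.42
Re(z) = -39.94/62.42 = -0.6399
Im(z) = -34.26/62.42 = -0.5489

Re(z) = -0.6399, Im(z) = -0.5489


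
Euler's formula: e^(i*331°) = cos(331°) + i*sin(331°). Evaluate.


cos(331°) = 0.8746
sin(331°) = -0.4848

e^(i*331°) = 0.8746 - 0.4848i


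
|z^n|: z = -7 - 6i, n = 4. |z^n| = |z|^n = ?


|z| = sqrt(49+36) = sqrt(85) = 9.2195
|z^4| = |z|^4 = (sqrt(85))^4 = 85^2 = 7225

|z^4| = 7225


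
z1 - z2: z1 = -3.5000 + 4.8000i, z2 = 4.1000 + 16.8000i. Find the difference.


Real: -3.5 - 4.1 = -7.6
Imag: 4.8 - 16.8 = -12

-7.6000 - 12.0000i


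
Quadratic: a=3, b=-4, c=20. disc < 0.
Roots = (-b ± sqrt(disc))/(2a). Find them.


disc = (-4)^2 - 4*3*20 = 16 - 240 = -224
sqrt(|disc|) = sqrt(224) = 14.9666
Real part = 4/(2*3) = 0.6667
Imag part = 14.9666/(2*3) = 2.4944

0.6667 ± 2.4944i


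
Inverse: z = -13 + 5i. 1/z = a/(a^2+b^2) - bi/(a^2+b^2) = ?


|z|^2 = 169+25 = 194
1/z = (-13 - 5i)/194

1/z = -0.0670 - 0.0258i


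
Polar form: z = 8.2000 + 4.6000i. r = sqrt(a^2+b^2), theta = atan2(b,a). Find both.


r = sqrt(67.24+21.16) = sqrt(88.4) = 9.4021
theta = atan2(4.6, 8.2) = 29.2914 degrees

r = 9.4021, theta = 29.2914 degrees


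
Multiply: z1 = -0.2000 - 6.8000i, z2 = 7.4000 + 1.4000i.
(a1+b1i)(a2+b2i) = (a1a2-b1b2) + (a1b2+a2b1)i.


Real = -0.2*7.4 - (-6.8)*1.4 = -1.48 - (-9.52) = 8.04
Imag = -0.2*1.4 + 7.4*(-6.8) = -0.28 - (50.32) = -50.6

8.0400 - 50.6000i


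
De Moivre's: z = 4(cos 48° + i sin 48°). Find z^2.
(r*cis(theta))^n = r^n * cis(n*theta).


r^2 = 4^2 = 16
n*theta = 2*48° = 96° = 96° (mod 360)
a = 16*cos(96°) = -1.6725
b = 16*sin(96°) = 15.9124

16 cis(96°) = -1.6725 + 15.9124i


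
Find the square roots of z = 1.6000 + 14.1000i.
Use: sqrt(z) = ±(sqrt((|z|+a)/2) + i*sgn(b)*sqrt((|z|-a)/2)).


|z| = sqrt(2.56+198.81) = 14.1905
sqrt((|z|+a)/2) = sqrt((14.1905+1.6)/2) = sqrt(7.8952) = 2.8098
sqrt((|z|-a)/2) = sqrt((14.1905-1.6)/2) = sqrt(6.2952) = 2.5090

±(2.8098 + 2.5090i) i.e. 2.8098 + 2.5090i and -2.8098 - 2.5090i


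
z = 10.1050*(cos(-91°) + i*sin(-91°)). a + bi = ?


a = 10.1050*cos(-91°) = 10.1050*(-0.017452) = -0.1764
b = 10.1050*sin(-91°) = 10.1050*(-0.99985) = -10.1035

-0.1764 - 10.1035i


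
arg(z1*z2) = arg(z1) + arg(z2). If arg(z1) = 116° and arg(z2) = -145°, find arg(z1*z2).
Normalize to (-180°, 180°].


arg(z1*z2) = 116° - 145° = -29°
Normalized to (-180°, 180°]: -29°

-29°


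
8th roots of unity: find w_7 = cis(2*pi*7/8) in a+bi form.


Angle = 360*7/8 = 315°
a = cos(315°) = 0.7071
b = sin(315°) = -0.7071

0.7071 - 0.7071i


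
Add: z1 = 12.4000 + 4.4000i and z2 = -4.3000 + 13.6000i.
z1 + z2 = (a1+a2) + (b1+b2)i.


Real: 12.4 - 4.3 = 8.1
Imag: 4.4 + 13.6 = 18

8.1000 + 18.0000i


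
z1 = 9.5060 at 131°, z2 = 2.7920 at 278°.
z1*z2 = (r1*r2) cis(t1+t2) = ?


r = 9.5060 * 2.7920 = 26.5408
theta = 131° + 278° = 409° = 49° (mod 360)

26.5408 cis(49°)


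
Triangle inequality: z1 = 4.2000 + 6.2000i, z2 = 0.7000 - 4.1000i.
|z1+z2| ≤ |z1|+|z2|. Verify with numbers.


|z1| = sqrt(4.2^2 + 6.2^2) = sqrt(56.08) = 7.4887
|z2| = sqrt(0.7^2 + (-4.1)^2) = sqrt(17.3) = 4.1593
z1+z2 = 4.9000 + 2.1000i
|z1+z2| = sqrt(28.42) = 5.3310
|z1|+|z2| = 7.4887 + 4.1593 = 11.6480

|z1+z2| = 5.3310 ≤ |z1|+|z2| = 11.6480 (verified)


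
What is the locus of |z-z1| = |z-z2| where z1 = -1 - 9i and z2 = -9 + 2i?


Equal distances means the locus is the perpendicular bisector of z1 and z2.
Midpoint = ((-1+(-9))/2, (-9+2)/2) = (-5.0000, -3.5000)

Perpendicular bisector through (-5.0000, -3.5000)


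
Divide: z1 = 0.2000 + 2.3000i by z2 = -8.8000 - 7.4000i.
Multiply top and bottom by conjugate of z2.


Conjugate of z2 = -8.8000 + 7.4000i
Numerator: (0.2000 + 2.3000i)(-8.8000 + 7.4000i) = -18.7800 - 18.7600i
Denominator: (-8.8)^2 + (-7.4)^2 = 132.2
Result = (-18.7800 - 18.7600i)/132.2

-0.1421 - 0.1419i


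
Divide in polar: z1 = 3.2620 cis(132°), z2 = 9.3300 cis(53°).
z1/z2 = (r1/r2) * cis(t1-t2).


r = 3.2620 / 9.3300 = 0.3496
theta = 132° - 53° = 79° = 79° (mod 360)

0.3496 cis(79°)


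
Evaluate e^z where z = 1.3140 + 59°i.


e^1.3140 = 3.7210
cos(59°) = 0.51504
sin(59°) = 0.85717
Real = 3.7210*0.51504 = 1.9165
Imag = 3.7210*0.85717 = 3.1895

1.9165 + 3.1895i


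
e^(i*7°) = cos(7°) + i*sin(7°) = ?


cos(7°) = 0.9925
sin(7°) = 0.1219

e^(i*7°) = 0.9925 + 0.1219i


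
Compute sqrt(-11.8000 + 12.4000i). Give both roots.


|z| = sqrt(139.24+153.76) = 17.1172
sqrt((|z|+a)/2) = sqrt((17.1172+(-11.8))/2) = sqrt(2.6586) = 1.6305
sqrt((|z|-a)/2) = sqrt((17.1172-(-11.8))/2) = sqrt(14.4586) = 3.8024

±(1.6305 + 3.8024i) i.e. 1.6305 + 3.8024i and -1.6305 - 3.8024i


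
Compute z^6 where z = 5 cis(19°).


r^6 = 5^6 = 15625
n*theta = 6*19° = 114° = 114° (mod 360)
a = 15625*cos(114°) = -6355.2600
b = 15625*sin(114°) = 14274.1478

15625 cis(114°) = -6355.2600 + 14274.1478i


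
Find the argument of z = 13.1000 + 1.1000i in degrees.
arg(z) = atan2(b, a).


Re = 13.1, Im = 1.1
arg = atan2(1.1, 13.1) = 4.7998 degrees

arg(z) = 4.7998 degrees


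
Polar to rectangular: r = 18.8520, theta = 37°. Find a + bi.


a = 18.8520*cos(37°) = 18.8520*0.798636 = 15.0559
b = 18.8520*sin(37°) = 18.8520*0.601815 = 11.3454

15.0559 + 11.3454i


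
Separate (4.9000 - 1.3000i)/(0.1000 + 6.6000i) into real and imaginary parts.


Multiply by conjugate: (4.9000 - 1.3000i)(0.1000 - 6.6000i) / (0.1^2 + 6.6^2)
Numerator real = 4.9*0.1 - (1.3)*6.6 = -8.09
Numerator imag = -1.3*0.1 - 4.9*6.6 = -32.47
Denominator = 43.57
Re(z) = -8.09/43.57 = -0.1857
Im(z) = -32.47/43.57 = -0.7452

Re(z) = -0.1857, Im(z) = -0.7452


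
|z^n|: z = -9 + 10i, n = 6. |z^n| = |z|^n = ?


|z| = sqrt(81+100) = sqrt(181) = 13.4536
|z^6| = |z|^6 = (sqrt(181))^6 = 181^3 = 5929741

|z^6| = 5929741


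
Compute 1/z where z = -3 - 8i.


|z|^2 = 9+64 = 73
1/z = (-3 + 8i)/73

1/z = -0.0411 + 0.1096i


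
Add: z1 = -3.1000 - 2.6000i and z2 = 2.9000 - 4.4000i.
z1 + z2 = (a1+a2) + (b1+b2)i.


Real: -3.1 + 2.9 = -0.2
Imag: -2.6 - 4.4 = -7

-0.2000 - 7.0000i


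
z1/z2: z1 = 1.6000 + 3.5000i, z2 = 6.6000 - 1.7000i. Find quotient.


Conjugate of z2 = 6.6000 + 1.7000i
Numerator: (1.6000 + 3.5000i)(6.6000 + 1.7000i) = 4.6100 + 25.8200i
Denominator: 6.6^2 + (-1.7)^2 = 46.45
Result = (4.6100 + 25.8200i)/46.45

0.0992 + 0.5559i


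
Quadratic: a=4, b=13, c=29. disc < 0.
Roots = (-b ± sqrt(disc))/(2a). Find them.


disc = 13^2 - 4*4*29 = 169 - 464 = -295
sqrt(|disc|) = sqrt(295) = 17.1756
Real part = -13/(2*4) = -1.6250
Imag part = 17.1756/(2*4) = 2.1469

-1.6250 ± 2.1469i


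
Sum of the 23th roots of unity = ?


The sum of all 23th roots of unity is 0.
Geometric series: (1 - w^23)/(1 - w) = (1-1)/(1-w) = 0 since w^23 = 1, w ≠ 1.
Alternatively: coefficient of z^22 in z^23 - 1 is 0.

0


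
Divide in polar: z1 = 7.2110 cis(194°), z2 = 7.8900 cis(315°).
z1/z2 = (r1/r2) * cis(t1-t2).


r = 7.2110 / 7.8900 = 0.9139
theta = 194° - 315° = -121° = 239° (mod 360)

0.9139 cis(239°)


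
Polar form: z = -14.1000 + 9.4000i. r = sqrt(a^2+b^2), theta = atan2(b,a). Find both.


r = sqrt(198.81+88.36) = sqrt(287.17) = 16.9461
theta = atan2(9.4, -14.1) = 146.3099 degrees

r = 16.9461, theta = 146.3099 degrees


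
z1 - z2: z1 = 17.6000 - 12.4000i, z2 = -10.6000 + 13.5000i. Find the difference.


Real: 17.6 + 10.6 = 28.2
Imag: -12.4 - 13.5 = -25.9

28.2000 - 25.9000i


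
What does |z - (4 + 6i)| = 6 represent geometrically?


|z - z0| = r is a circle with center z0 and radius r.
Center = (4, 6), radius = 6

Circle with center (4, 6) and radius 6


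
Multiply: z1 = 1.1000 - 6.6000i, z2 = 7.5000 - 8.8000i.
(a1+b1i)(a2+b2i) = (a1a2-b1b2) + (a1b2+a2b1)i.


Real = 1.1*7.5 - (-6.6)*(-8.8) = 8.25 - 58.08 = -49.83
Imag = 1.1*(-8.8) + 7.5*(-6.6) = -9.68 - (49.5) = -59.18

-49.8300 - 59.1800i


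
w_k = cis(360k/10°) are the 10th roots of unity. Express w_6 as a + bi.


Angle = 360*6/10 = 216°
a = cos(216°) = -0.8090
b = sin(216°) = -0.5878

-0.8090 - 0.5878i


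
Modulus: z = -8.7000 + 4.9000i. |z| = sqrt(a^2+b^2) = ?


|z| = sqrt((-8.7)^2 + 4.9^2) = sqrt(75.69 + 24.01) = sqrt(99.7) = 9.9850

|z| = 9.9850


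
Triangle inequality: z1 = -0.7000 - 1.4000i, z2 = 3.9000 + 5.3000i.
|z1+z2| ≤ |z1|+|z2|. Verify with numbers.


|z1| = sqrt((-0.7)^2 + (-1.4)^2) = sqrt(2.45) = 1.5652
|z2| = sqrt(3.9^2 + 5.3^2) = sqrt(43.3) = 6.5803
z1+z2 = 3.2000 + 3.9000i
|z1+z2| = sqrt(25.45) = 5.0448
|z1|+|z2| = 1.5652 + 6.5803 = 8.1455

|z1+z2| = 5.0448 ≤ |z1|+|z2| = 8.1455 (verified)


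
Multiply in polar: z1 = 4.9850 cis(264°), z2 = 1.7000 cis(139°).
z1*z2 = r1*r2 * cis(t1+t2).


r = 4.9850 * 1.7000 = 8.4745
theta = 264° + 139° = 403° = 43° (mod 360)

8.4745 cis(43°)


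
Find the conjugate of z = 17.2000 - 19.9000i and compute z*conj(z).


z_bar = 17.2000 + 19.9000i
z*z_bar = 17.2^2 + (-19.9)^2 = 295.84 + 396.01 = 691.85

z_bar = 17.2000 + 19.9000i, z*z_bar = 691.85


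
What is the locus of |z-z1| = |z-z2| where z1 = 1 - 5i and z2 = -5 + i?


Equal distances means the locus is the perpendicular bisector of z1 and z2.
Midpoint = ((1+(-5))/2, (-5+1)/2) = (-2.0000, -2.0000)

Perpendicular bisector through (-2.0000, -2.0000)


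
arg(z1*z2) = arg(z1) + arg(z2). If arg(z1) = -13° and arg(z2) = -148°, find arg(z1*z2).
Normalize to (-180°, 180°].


arg(z1*z2) = -13° - 148° = -161°
Normalized to (-180°, 180°]: -161°

-161°


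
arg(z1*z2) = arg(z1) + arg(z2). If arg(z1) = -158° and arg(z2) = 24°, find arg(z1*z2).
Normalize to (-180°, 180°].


arg(z1*z2) = -158° + 24° = -134°
Normalized to (-180°, 180°]: -134°

-134°


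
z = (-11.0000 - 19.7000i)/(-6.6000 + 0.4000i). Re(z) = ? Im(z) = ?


Multiply by conjugate: (-11.0000 - 19.7000i)(-6.6000 - 0.4000i) / ((-6.6)^2 + 0.4^2)
Numerator real = -11*(-6.6) - (19.7)*0.4 = 64.72
Numerator imag = -19.7*(-6.6) - (-11)*0.4 = 134.42
Denominator = 43.72
Re(z) = 64.72/43.72 = 1.4803
Im(z) = 134.42/43.72 = 3.0746

Re(z) = 1.4803, Im(z) = 3.0746


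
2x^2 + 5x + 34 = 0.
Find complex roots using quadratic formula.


disc = 5^2 - 4*2*34 = 25 - 272 = -247
sqrt(|disc|) = sqrt(247) = 15.7162
Real part = -5/(2*2) = -1.2500
Imag part = 15.7162/(2*2) = 3.9291

-1.2500 ± 3.9291i


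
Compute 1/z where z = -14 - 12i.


|z|^2 = 196+144 = 340
1/z = (-14 + 12i)/340

1/z = -0.0412 + 0.0353i


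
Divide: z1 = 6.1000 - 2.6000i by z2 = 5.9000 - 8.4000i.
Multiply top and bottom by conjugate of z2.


Conjugate of z2 = 5.9000 + 8.4000i
Numerator: (6.1000 - 2.6000i)(5.9000 + 8.4000i) = 57.8300 + 35.9000i
Denominator: 5.9^2 + (-8.4)^2 = 105.37
Result = (57.8300 + 35.9000i)/105.37

0.5488 + 0.3407i


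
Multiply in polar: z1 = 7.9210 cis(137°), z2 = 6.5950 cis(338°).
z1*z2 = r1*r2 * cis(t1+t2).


r = 7.9210 * 6.5950 = 52.2390
theta = 137° + 338° = 475° = 115° (mod 360)

52.2390 cis(115°)


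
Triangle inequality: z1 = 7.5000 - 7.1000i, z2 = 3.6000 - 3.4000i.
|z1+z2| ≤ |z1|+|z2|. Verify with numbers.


|z1| = sqrt(7.5^2 + (-7.1)^2) = sqrt(106.66) = 10.3276
|z2| = sqrt(3.6^2 + (-3.4)^2) = sqrt(24.52) = 4.9518
z1+z2 = 11.1000 - 10.5000i
|z1+z2| = sqrt(233.46) = 15.2794
|z1|+|z2| = 10.3276 + 4.9518 = 15.2794

|z1+z2| = 15.2794 ≤ |z1|+|z2| = 15.2794 (verified)


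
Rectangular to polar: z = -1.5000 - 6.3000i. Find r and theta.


r = sqrt(2.25+39.69) = sqrt(41.94) = 6.4761
theta = atan2(-6.3, -1.5) = -103.3925 degrees

r = 6.4761, theta = -103.3925 degrees


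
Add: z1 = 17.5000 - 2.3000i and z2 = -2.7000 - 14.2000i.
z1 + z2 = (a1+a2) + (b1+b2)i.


Real: 17.5 - 2.7 = 14.8
Imag: -2.3 - 14.2 = -16.5

14.8000 - 16.5000i


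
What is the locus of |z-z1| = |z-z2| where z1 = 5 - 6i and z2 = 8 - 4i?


Equal distances means the locus is the perpendicular bisector of z1 and z2.
Midpoint = ((5+8)/2, (-6+(-4))/2) = (6.5000, -5.0000)

Perpendicular bisector through (6.5000, -5.0000)


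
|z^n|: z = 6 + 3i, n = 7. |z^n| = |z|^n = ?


|z| = sqrt(36+9) = sqrt(45) = 6.7082
|z^7| = |z|^7 = (sqrt(45))^7 = 45^3 * sqrt(45) = 91125*sqrt(45)

|z^7| = 91125*sqrt(45) ≈ 611285.0833


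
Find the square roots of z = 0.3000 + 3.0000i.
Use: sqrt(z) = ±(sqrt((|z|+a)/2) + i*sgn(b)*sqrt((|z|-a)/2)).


|z| = sqrt(0.09+9) = 3.0150
sqrt((|z|+a)/2) = sqrt((3.0150+0.3)/2) = sqrt(1.6575) = 1.2874
sqrt((|z|-a)/2) = sqrt((3.0150-0.3)/2) = sqrt(1.3575) = 1.1651

±(1.2874 + 1.1651i) i.e. 1.2874 + 1.1651i and -1.2874 - 1.1651i


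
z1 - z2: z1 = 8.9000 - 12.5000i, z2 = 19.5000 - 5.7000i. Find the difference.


Real: 8.9 - 19.5 = -10.6
Imag: -12.5 + 5.7 = -6.8

-10.6000 - 6.8000i


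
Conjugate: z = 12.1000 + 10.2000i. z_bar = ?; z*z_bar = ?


z_bar = 12.1000 - 10.2000i
z*z_bar = 12.1^2 + 10.2^2 = 146.41 + 104.04 = 250.45

z_bar = 12.1000 - 10.2000i, z*z_bar = 250.45


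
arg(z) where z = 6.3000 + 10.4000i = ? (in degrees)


Re = 6.3, Im = 10.4
arg = atan2(10.4, 6.3) = 58.7938 degrees

arg(z) = 58.7938 degrees


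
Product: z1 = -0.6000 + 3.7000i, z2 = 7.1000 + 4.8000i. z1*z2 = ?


Real = -0.6*7.1 - 3.7*4.8 = -4.26 - 17.76 = -22.02
Imag = -0.6*4.8 + 7.1*3.7 = -2.88 + 26.27 = 23.39

-22.0200 + 23.3900i


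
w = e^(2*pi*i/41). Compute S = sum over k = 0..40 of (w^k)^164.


The roots are w_k = w^k with w = e^(2*pi*i/41), and (w^k)^164 = (w^164)^k.
So S = 1 + u + u^2 + ... + u^(40) with u = w^164.
164 = 4*41 + 0, so 164 is a multiple of 41 and u = (w^41)^4 = 1.
Every one of the 41 terms equals 1: S = 41

S = 41


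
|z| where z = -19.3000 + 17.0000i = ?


|z| = sqrt((-19.3)^2 + 17^2) = sqrt(372.49 + 289) = sqrt(661.49) = 25.7194

|z| = 25.7194


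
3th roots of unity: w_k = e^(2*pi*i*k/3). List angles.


The 3th roots of unity are cis(360k/3°) for k=0..2
Angle step = 360/3 = 120°
Primitive root: cis(120°)
Primitive root = -0.5000 + 0.8660i

3 roots at angles: 0°, 120°, 240°


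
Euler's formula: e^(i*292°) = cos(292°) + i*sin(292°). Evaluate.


cos(292°) = 0.3746
sin(292°) = -0.9272

e^(i*292°) = 0.3746 - 0.9272i


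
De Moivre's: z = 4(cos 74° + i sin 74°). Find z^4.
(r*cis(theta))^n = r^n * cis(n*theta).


r^4 = 4^4 = 256
n*theta = 4*74° = 296° = 296° (mod 360)
a = 256*cos(296°) = 112.2230
b = 256*sin(296°) = -230.0913

256 cis(296°) = 112.2230 - 230.0913i


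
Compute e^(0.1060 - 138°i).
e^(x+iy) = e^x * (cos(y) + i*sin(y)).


e^0.1060 = 1.11182
cos(-138°) = -0.7431
sin(-138°) = -0.66913
Real = 1.11182*(-0.7431) = -0.8262
Imag = 1.11182*(-0.66913) = -0.7440

-0.8262 - 0.7440i


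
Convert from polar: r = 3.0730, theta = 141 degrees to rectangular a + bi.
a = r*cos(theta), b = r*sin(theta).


a = 3.0730*cos(141°) = 3.0730*(-0.77715) = -2.3882
b = 3.0730*sin(141°) = 3.0730*0.62932 = 1.9339

-2.3882 + 1.9339i


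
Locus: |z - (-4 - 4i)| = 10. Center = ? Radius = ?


|z - z0| = r is a circle with center z0 and radius r.
Center = (-4, -4), radius = 10

Circle with center (-4, -4) and radius 10


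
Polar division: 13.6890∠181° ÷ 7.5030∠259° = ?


r = 13.6890 / 7.5030 = 1.8245
theta = 181° - 259° = -78° = 282° (mod 360)

1.8245 cis(282°)


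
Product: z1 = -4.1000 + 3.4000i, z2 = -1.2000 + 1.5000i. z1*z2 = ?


Real = -4.1*(-1.2) - 3.4*1.5 = 4.92 - 5.1 = -0.18
Imag = -4.1*1.5 - (1.2)*3.4 = -6.15 - (4.08) = -10.23

-0.1800 - 10.2300i


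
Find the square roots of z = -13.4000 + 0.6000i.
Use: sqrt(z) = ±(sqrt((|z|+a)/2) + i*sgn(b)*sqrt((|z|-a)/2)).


|z| = sqrt(179.56+0.36) = 13.4134
sqrt((|z|+a)/2) = sqrt((13.4134+(-13.4))/2) = sqrt(0.0067) = 0.0819
sqrt((|z|-a)/2) = sqrt((13.4134-(-13.4))/2) = sqrt(13.4067) = 3.6615

±(0.0819 + 3.6615i) i.e. 0.0819 + 3.6615i and -0.0819 - 3.6615i


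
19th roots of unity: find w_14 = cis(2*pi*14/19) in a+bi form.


Angle = 360*14/19 = 265.2632°
a = cos(265.2632°) = -0.0826
b = sin(265.2632°) = -0.9966

-0.0826 - 0.9966i


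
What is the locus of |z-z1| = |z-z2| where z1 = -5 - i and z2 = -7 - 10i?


Equal distances means the locus is the perpendicular bisector of z1 and z2.
Midpoint = ((-5+(-7))/2, (-1+(-10))/2) = (-6.0000, -5.5000)

Perpendicular bisector through (-6.0000, -5.5000)


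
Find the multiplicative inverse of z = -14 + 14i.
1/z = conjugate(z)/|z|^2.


|z|^2 = 196+196 = 392
1/z = (-14 - 14i)/392

1/z = -0.0357 - 0.0357i


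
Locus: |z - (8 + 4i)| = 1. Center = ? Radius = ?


|z - z0| = r is a circle with center z0 and radius r.
Center = (8, 4), radius = 1

Circle with center (8, 4) and radius 1


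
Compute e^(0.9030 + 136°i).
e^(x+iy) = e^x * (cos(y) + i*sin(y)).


e^0.9030 = 2.4670
cos(136°) = -0.71934
sin(136°) = 0.69466
Real = 2.4670*(-0.71934) = -1.7746
Imag = 2.4670*0.69466 = 1.7137

-1.7746 + 1.7137i


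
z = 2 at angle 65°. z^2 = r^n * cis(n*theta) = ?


r^2 = 2^2 = 4
n*theta = 2*65° = 130° = 130° (mod 360)
a = 4*cos(130°) = -2.5712
b = 4*sin(130°) = 3.0642

4 cis(130°) = -2.5712 + 3.0642i


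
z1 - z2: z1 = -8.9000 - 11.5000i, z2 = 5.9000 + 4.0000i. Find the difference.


Real: -8.9 - 5.9 = -14.8
Imag: -11.5 - 4 = -15.5

-14.8000 - 15.5000i


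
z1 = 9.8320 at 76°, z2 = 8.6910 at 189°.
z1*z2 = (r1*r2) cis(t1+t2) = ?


r = 9.8320 * 8.6910 = 85.4499
theta = 76° + 189° = 265° = 265° (mod 360)

85.4499 cis(265°)


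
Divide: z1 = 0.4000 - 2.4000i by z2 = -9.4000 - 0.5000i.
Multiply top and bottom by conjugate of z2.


Conjugate of z2 = -9.4000 + 0.5000i
Numerator: (0.4000 - 2.4000i)(-9.4000 + 0.5000i) = -2.5600 + 22.7600i
Denominator: (-9.4)^2 + (-0.5)^2 = 88.61
Result = (-2.5600 + 22.7600i)/88.61

-0.0289 + 0.2569i


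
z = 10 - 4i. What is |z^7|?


|z| = sqrt(100+16) = sqrt(116) = 10.7703
|z^7| = |z|^7 = (sqrt(116))^7 = 116^3 * sqrt(116) = 1560896*sqrt(116)

|z^7| = 1560896*sqrt(116) ≈ 16811364.4136


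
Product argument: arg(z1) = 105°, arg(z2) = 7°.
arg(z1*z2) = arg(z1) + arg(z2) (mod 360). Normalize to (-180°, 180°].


arg(z1*z2) = 105° + 7° = 112°
Normalized to (-180°, 180°]: 112°

112°


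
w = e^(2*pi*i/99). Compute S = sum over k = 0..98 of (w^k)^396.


The roots are w_k = w^k with w = e^(2*pi*i/99), and (w^k)^396 = (w^396)^k.
So S = 1 + u + u^2 + ... + u^(98) with u = w^396.
396 = 4*99 + 0, so 396 is a multiple of 99 and u = (w^99)^4 = 1.
Every one of the 99 terms equals 1: S = 99

S = 99


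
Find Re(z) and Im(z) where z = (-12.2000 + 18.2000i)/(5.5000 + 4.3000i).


Multiply by conjugate: (-12.2000 + 18.2000i)(5.5000 - 4.3000i) / (5.5^2 + 4.3^2)
Numerator real = -12.2*5.5 + 18.2*4.3 = 11.16
Numerator imag = 18.2*5.5 - (-12.2)*4.3 = 152.56
Denominator = 48.74
Re(z) = 11.16/48.74 = 0.2290
Im(z) = 152.56/48.74 = 3.1301

Re(z) = 0.2290, Im(z) = 3.1301


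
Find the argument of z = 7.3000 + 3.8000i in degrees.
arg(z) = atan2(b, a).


Re = 7.3, Im = 3.8
arg = atan2(3.8, 7.3) = 27.4991 degrees

arg(z) = 27.4991 degrees


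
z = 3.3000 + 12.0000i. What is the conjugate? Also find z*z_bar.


z_bar = 3.3000 - 12.0000i
z*z_bar = 3.3^2 + 12^2 = 10.89 + 144 = 154.89

z_bar = 3.3000 - 12.0000i, z*z_bar = 154.89


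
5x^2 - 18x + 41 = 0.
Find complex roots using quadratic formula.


disc = (-18)^2 - 4*5*41 = 324 - 820 = -496
sqrt(|disc|) = sqrt(496) = 22.2711
Real part = 18/(2*5) = 1.8000
Imag part = 22.2711/(2*5) = 2.2271

1.8000 ± 2.2271i


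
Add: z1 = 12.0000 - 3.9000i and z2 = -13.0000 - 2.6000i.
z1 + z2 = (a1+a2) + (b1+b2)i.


Real: 12 - 13 = -1
Imag: -3.9 - 2.6 = -6.5

-1.0000 - 6.5000i


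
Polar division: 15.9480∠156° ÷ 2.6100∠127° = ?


r = 15.9480 / 2.6100 = 6.1103
theta = 156° - 127° = 29° = 29° (mod 360)

6.1103 cis(29°)


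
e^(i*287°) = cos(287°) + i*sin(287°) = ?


cos(287°) = 0.2924
sin(287°) = -0.9563

e^(i*287°) = 0.2924 - 0.9563i


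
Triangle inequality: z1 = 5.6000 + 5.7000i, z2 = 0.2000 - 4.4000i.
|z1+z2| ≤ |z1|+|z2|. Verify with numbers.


|z1| = sqrt(5.6^2 + 5.7^2) = sqrt(63.85) = 7.9906
|z2| = sqrt(0.2^2 + (-4.4)^2) = sqrt(19.4) = 4.4045
z1+z2 = 5.8000 + 1.3000i
|z1+z2| = sqrt(35.33) = 5.9439
|z1|+|z2| = 7.9906 + 4.4045 = 12.3951

|z1+z2| = 5.9439 ≤ |z1|+|z2| = 12.3951 (verified)


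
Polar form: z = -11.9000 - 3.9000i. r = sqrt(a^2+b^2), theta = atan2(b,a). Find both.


r = sqrt(141.61+15.21) = sqrt(156.82) = 12.5228
theta = atan2(-3.9, -11.9) = -161.8544 degrees

r = 12.5228, theta = -161.8544 degrees


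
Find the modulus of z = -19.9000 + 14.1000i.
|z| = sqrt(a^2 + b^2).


|z| = sqrt((-19.9)^2 + 14.1^2) = sqrt(396.01 + 198.81) = sqrt(594.82) = 24.3889

|z| = 24.3889


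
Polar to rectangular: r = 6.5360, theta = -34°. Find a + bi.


a = 6.5360*cos(-34°) = 6.5360*0.82904 = 5.4186
b = 6.5360*sin(-34°) = 6.5360*(-0.5592) = -3.6549

5.4186 - 3.6549i


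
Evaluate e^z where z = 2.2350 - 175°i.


e^2.2350 = 9.3465
cos(-175°) = -0.99619
sin(-175°) = -0.08716
Real = 9.3465*(-0.99619) = -9.3109
Imag = 9.3465*(-0.08716) = -0.8146

-9.3109 - 0.8146i


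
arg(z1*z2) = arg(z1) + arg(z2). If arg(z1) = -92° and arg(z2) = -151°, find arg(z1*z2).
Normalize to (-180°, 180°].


arg(z1*z2) = -92° - 151° = -243°
Normalized to (-180°, 180°]: 117°

117°


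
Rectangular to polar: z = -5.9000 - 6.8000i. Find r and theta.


r = sqrt(34.81+46.24) = sqrt(81.05) = 9.0028
theta = atan2(-6.8, -5.9) = -130.9464 degrees

r = 9.0028, theta = -130.9464 degrees


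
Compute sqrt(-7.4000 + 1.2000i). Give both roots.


|z| = sqrt(54.76+1.44) = 7.4967
sqrt((|z|+a)/2) = sqrt((7.4967+(-7.4))/2) = sqrt(0.0483) = 0.2198
sqrt((|z|-a)/2) = sqrt((7.4967-(-7.4))/2) = sqrt(7.4483) = 2.7292

±(0.2198 + 2.7292i) i.e. 0.2198 + 2.7292i and -0.2198 - 2.7292i


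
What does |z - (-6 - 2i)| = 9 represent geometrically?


|z - z0| = r is a circle with center z0 and radius r.
Center = (-6, -2), radius = 9

Circle with center (-6, -2) and radius 9


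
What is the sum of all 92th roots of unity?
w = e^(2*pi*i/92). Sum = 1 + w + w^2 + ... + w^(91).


The sum of all 92th roots of unity is 0.
Geometric series: (1 - w^92)/(1 - w) = (1-1)/(1-w) = 0 since w^92 = 1, w ≠ 1.
Alternatively: coefficient of z^91 in z^92 - 1 is 0.

0


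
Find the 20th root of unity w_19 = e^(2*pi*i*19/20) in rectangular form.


Angle = 360*19/20 = 342°
a = cos(342°) = 0.9511
b = sin(342°) = -0.3090

0.9511 - 0.3090i


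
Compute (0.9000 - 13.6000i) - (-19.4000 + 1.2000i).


Real: 0.9 + 19.4 = 20.3
Imag: -13.6 - 1.2 = -14.8

20.3000 - 14.8000i


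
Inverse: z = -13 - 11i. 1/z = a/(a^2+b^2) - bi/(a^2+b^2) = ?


|z|^2 = 169+121 = 290
1/z = (-13 + 11i)/290

1/z = -0.0448 + 0.0379i


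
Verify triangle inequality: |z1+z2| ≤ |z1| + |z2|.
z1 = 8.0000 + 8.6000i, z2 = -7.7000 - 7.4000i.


|z1| = sqrt(8^2 + 8.6^2) = sqrt(137.96) = 11.7456
|z2| = sqrt((-7.7)^2 + (-7.4)^2) = sqrt(114.05) = 10.6794
z1+z2 = 0.3000 + 1.2000i
|z1+z2| = sqrt(1.53) = 1.2369
|z1|+|z2| = 11.7456 + 10.6794 = 22.4250

|z1+z2| = 1.2369 ≤ |z1|+|z2| = 22.4250 (verified)


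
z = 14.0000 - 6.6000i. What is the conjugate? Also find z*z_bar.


z_bar = 14.0000 + 6.6000i
z*z_bar = 14^2 + (-6.6)^2 = 196 + 43.56 = 239.56

z_bar = 14.0000 + 6.6000i, z*z_bar = 239.56


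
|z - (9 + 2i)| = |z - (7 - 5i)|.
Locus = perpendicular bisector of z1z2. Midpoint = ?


Equal distances means the locus is the perpendicular bisector of z1 and z2.
Midpoint = ((9+7)/2, (2+(-5))/2) = (8.0000, -1.5000)

Perpendicular bisector through (8.0000, -1.5000)


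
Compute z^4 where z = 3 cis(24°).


r^4 = 3^4 = 81
n*theta = 4*24° = 96° = 96° (mod 360)
a = 81*cos(96°) = -8.4668
b = 81*sin(96°) = 80.5563

81 cis(96°) = -8.4668 + 80.5563i


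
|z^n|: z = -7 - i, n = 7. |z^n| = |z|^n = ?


|z| = sqrt(49+1) = sqrt(50) = 7.0711
|z^7| = |z|^7 = (sqrt(50))^7 = 50^3 * sqrt(50) = 125000*sqrt(50)

|z^7| = 125000*sqrt(50) ≈ 883883.4765


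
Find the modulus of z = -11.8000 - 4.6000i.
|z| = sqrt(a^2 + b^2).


|z| = sqrt((-11.8)^2 + (-4.6)^2) = sqrt(139.24 + 21.16) = sqrt(160.4) = 12.6649

|z| = 12.6649


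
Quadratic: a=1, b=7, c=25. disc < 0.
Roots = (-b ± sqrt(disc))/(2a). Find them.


disc = 7^2 - 4*1*25 = 49 - 100 = -51
sqrt(|disc|) = sqrt(51) = 7.1414
Real part = -7/(2*1) = -3.5000
Imag part = 7.1414/(2*1) = 3.5707

-3.5000 ± 3.5707i


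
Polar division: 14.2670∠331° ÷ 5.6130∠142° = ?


r = 14.2670 / 5.6130 = 2.5418
theta = 331° - 142° = 189° = 189° (mod 360)

2.5418 cis(189°)


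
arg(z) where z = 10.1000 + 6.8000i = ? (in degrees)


Re = 10.1, Im = 6.8
arg = atan2(6.8, 10.1) = 33.9511 degrees

arg(z) = 33.9511 degrees


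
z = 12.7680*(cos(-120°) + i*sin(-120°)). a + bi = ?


a = 12.7680*cos(-120°) = 12.7680*(-0.5) = -6.3840
b = 12.7680*sin(-120°) = 12.7680*(-0.866025) = -11.0574

-6.3840 - 11.0574i


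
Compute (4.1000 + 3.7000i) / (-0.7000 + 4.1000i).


Conjugate of z2 = -0.7000 - 4.1000i
Numerator: (4.1000 + 3.7000i)(-0.7000 - 4.1000i) = 12.3000 - 19.4000i
Denominator: (-0.7)^2 + 4.1^2 = 17.3
Result = (12.3000 - 19.4000i)/17.3

0.7110 - 1.1214i


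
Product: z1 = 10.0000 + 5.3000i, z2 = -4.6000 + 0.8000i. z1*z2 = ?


Real = 10*(-4.6) - 5.3*0.8 = -46 - 4.24 = -50.24
Imag = 10*0.8 - (4.6)*5.3 = 8 - (24.38) = -16.38

-50.2400 - 16.3800i


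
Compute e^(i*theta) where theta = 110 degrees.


cos(110°) = -0.3420
sin(110°) = 0.9397

e^(i*110°) = -0.3420 + 0.9397i


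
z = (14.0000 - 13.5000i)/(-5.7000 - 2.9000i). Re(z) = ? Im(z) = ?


Multiply by conjugate: (14.0000 - 13.5000i)(-5.7000 + 2.9000i) / ((-5.7)^2 + (-2.9)^2)
Numerator real = 14*(-5.7) - (13.5)*(-2.9) = -40.65
Numerator imag = -13.5*(-5.7) - 14*(-2.9) = 117.55
Denominator = 40.9
Re(z) = -40.65/40.9 = -0.9939
Im(z) = 117.55/40.9 = 2.8741

Re(z) = -0.9939, Im(z) = 2.8741


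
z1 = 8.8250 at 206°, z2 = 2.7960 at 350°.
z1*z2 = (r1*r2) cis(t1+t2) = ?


r = 8.8250 * 2.7960 = 24.6747
theta = 206° + 350° = 556° = 196° (mod 360)

24.6747 cis(196°)


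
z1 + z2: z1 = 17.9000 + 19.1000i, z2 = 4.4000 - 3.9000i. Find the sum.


Real: 17.9 + 4.4 = 22.3
Imag: 19.1 - 3.9 = 15.2

22.3000 + 15.2000i


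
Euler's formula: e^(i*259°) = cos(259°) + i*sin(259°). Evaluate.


cos(259°) = -0.1908
sin(259°) = -0.9816

e^(i*259°) = -0.1908 - 0.9816i


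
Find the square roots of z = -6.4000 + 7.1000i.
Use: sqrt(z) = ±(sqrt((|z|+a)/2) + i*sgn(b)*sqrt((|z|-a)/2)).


|z| = sqrt(40.96+50.41) = 9.5588
sqrt((|z|+a)/2) = sqrt((9.5588+(-6.4))/2) = sqrt(1.5794) = 1.2567
sqrt((|z|-a)/2) = sqrt((9.5588-(-6.4))/2) = sqrt(7.9794) = 2.8248

±(1.2567 + 2.8248i) i.e. 1.2567 + 2.8248i and -1.2567 - 2.8248i


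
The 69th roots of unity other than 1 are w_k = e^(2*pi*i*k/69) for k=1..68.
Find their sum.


With w = e^(2*pi*i/69), all 69 of the 69th roots of unity w^0 = 1, w, ..., w^(68) sum to 0: 1 + w + ... + w^(68) = (1 - w^69)/(1 - w) = 0 since w^69 = 1, w ≠ 1.
Removing the root 1: w + w^2 + ... + w^(68) = 0 - 1 = -1

Sum = -1


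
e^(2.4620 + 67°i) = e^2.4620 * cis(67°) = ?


e^2.4620 = 11.7282
cos(67°) = 0.39073
sin(67°) = 0.920505
Real = 11.7282*0.39073 = 4.5826
Imag = 11.7282*0.920505 = 10.7959

4.5826 + 10.7959i


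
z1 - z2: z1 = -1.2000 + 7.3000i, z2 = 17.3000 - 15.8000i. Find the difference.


Real: -1.2 - 17.3 = -18.5
Imag: 7.3 + 15.8 = 23.1

-18.5000 + 23.1000i


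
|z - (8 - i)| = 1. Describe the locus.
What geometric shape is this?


|z - z0| = r is a circle with center z0 and radius r.
Center = (8, -1), radius = 1

Circle with center (8, -1) and radius 1


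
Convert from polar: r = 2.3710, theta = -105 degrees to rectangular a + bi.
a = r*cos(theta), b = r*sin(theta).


a = 2.3710*cos(-105°) = 2.3710*(-0.25882) = -0.6137
b = 2.3710*sin(-105°) = 2.3710*(-0.96593) = -2.2902

-0.6137 - 2.2902i


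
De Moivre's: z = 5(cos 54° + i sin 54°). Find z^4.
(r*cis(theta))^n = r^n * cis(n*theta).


r^4 = 5^4 = 625
n*theta = 4*54° = 216° = 216° (mod 360)
a = 625*cos(216°) = -505.6356
b = 625*sin(216°) = -367.3658

625 cis(216°) = -505.6356 - 367.3658i


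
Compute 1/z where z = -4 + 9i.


|z|^2 = 16+81 = 97
1/z = (-4 - 9i)/97

1/z = -0.0412 - 0.0928i


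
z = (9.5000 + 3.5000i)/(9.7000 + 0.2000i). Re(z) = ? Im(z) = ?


Multiply by conjugate: (9.5000 + 3.5000i)(9.7000 - 0.2000i) / (9.7^2 + 0.2^2)
Numerator real = 9.5*9.7 + 3.5*0.2 = 92.85
Numerator imag = 3.5*9.7 - 9.5*0.2 = 32.05
Denominator = 94.13
Re(z) = 92.85/94.13 = 0.9864
Im(z) = 32.05/94.13 = 0.3405

Re(z) = 0.9864, Im(z) = 0.3405


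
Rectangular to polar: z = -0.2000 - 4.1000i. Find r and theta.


r = sqrt(0.04+16.81) = sqrt(16.85) = 4.1049
theta = atan2(-4.1, -0.2) = -92.7927 degrees

r = 4.1049, theta = -92.7927 degrees


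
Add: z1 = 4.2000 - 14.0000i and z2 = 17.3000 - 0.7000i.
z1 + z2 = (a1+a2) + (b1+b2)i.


Real: 4.2 + 17.3 = 21.5
Imag: -14 - 0.7 = -14.7

21.5000 - 14.7000i


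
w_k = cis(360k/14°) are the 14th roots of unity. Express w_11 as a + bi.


Angle = 360*11/14 = 282.8571°
a = cos(282.8571°) = 0.2225
b = sin(282.8571°) = -0.9749

0.2225 - 0.9749i


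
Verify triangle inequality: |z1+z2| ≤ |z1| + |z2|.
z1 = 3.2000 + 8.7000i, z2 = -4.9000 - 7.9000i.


|z1| = sqrt(3.2^2 + 8.7^2) = sqrt(85.93) = 9.2698
|z2| = sqrt((-4.9)^2 + (-7.9)^2) = sqrt(86.42) = 9.2962
z1+z2 = -1.7000 + 0.8000i
|z1+z2| = sqrt(3.53) = 1.8788
|z1|+|z2| = 9.2698 + 9.2962 = 18.5660

|z1+z2| = 1.8788 ≤ |z1|+|z2| = 18.5660 (verified)


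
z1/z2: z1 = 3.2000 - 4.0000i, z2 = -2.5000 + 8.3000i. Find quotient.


Conjugate of z2 = -2.5000 - 8.3000i
Numerator: (3.2000 - 4.0000i)(-2.5000 - 8.3000i) = -41.2000 - 16.5600i
Denominator: (-2.5)^2 + 8.3^2 = 75.14
Result = (-41.2000 - 16.5600i)/75.14

-0.5483 - 0.2204i


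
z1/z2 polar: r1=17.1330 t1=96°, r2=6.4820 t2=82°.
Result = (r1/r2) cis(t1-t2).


r = 17.1330 / 6.4820 = 2.6432
theta = 96° - 82° = 14° = 14° (mod 360)

2.6432 cis(14°)


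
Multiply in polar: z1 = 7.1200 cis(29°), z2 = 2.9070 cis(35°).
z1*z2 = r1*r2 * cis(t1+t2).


r = 7.1200 * 2.9070 = 20.6978
theta = 29° + 35° = 64° = 64° (mod 360)

20.6978 cis(64°)


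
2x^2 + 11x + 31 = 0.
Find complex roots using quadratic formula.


disc = 11^2 - 4*2*31 = 121 - 248 = -127
sqrt(|disc|) = sqrt(127) = 11.2694
Real part = -11/(2*2) = -2.7500
Imag part = 11.2694/(2*2) = 2.8174

-2.7500 ± 2.8174i


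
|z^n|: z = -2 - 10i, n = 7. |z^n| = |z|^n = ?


|z| = sqrt(4+100) = sqrt(104) = 10.1980
|z^7| = |z|^7 = (sqrt(104))^7 = 104^3 * sqrt(104) = 1124864*sqrt(104)

|z^7| = 1124864*sqrt(104) ≈ 11471406.9723


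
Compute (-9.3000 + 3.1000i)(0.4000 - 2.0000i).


Real = -9.3*0.4 - 3.1*(-2) = -3.72 - (-6.2) = 2.48
Imag = -9.3*(-2) + 0.4*3.1 = 18.6 + 1.24 = 19.84

2.4800 + 19.8400i


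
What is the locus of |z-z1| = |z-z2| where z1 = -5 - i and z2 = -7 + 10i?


Equal distances means the locus is the perpendicular bisector of z1 and z2.
Midpoint = ((-5+(-7))/2, (-1+10)/2) = (-6.0000, 4.5000)

Perpendicular bisector through (-6.0000, 4.5000)


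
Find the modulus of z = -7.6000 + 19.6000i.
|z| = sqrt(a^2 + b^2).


|z| = sqrt((-7.6)^2 + 19.6^2) = sqrt(57.76 + 384.16) = sqrt(441.92) = 21.0219

|z| = 21.0219


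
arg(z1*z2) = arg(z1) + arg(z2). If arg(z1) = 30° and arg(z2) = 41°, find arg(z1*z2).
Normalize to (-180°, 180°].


arg(z1*z2) = 30° + 41° = 71°
Normalized to (-180°, 180°]: 71°

71°


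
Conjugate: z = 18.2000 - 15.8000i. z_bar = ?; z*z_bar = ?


z_bar = 18.2000 + 15.8000i
z*z_bar = 18.2^2 + (-15.8)^2 = 331.24 + 249.64 = 580.88

z_bar = 18.2000 + 15.8000i, z*z_bar = 580.88


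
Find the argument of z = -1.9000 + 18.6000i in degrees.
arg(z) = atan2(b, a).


Re = -1.9, Im = 18.6
arg = atan2(18.6, -1.9) = 95.8326 degrees

arg(z) = 95.8326 degrees


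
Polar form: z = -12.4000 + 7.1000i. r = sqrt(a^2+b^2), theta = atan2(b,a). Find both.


r = sqrt(153.76+50.41) = sqrt(204.17) = 14.2888
theta = atan2(7.1, -12.4) = 150.2054 degrees

r = 14.2888, theta = 150.2054 degrees


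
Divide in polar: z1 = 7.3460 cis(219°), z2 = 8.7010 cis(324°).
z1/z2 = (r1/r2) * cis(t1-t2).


r = 7.3460 / 8.7010 = 0.8443
theta = 219° - 324° = -105° = 255° (mod 360)

0.8443 cis(255°)


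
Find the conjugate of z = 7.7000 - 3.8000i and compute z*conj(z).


z_bar = 7.7000 + 3.8000i
z*z_bar = 7.7^2 + (-3.8)^2 = 59.29 + 14.44 = 73.73

z_bar = 7.7000 + 3.8000i, z*z_bar = 73.73


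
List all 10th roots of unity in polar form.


The 10th roots of unity are cis(360k/10°) for k=0..9
Angle step = 360/10 = 36°
Primitive root: cis(36°)
Primitive root = 0.8090 + 0.5878i

10 roots at angles: 0°, 36°, 72°, 108°, 144°, 180°, 216°, 252°, 288°, 324°


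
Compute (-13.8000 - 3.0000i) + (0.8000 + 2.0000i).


Real: -13.8 + 0.8 = -13
Imag: -3 + 2 = -1

-13.0000 - i


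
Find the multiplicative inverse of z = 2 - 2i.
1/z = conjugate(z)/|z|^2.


|z|^2 = 4+4 = 8
1/z = (2 + 2i)/8

1/z = 0.2500 + 0.2500i


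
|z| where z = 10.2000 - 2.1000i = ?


|z| = sqrt(10.2^2 + (-2.1)^2) = sqrt(104.04 + 4.41) = sqrt(108.45) = 10.4139

|z| = 10.4139


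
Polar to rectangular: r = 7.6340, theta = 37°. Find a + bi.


a = 7.6340*cos(37°) = 7.6340*0.79864 = 6.0968
b = 7.6340*sin(37°) = 7.6340*0.60182 = 4.5943

6.0968 + 4.5943i


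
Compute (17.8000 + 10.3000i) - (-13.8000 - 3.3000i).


Real: 17.8 + 13.8 = 31.6
Imag: 10.3 + 3.3 = 13.6

31.6000 + 13.6000i


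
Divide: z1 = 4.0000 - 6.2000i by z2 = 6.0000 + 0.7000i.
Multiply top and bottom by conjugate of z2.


Conjugate of z2 = 6.0000 - 0.7000i
Numerator: (4.0000 - 6.2000i)(6.0000 - 0.7000i) = 19.6600 - 40.0000i
Denominator: 6^2 + 0.7^2 = 36.49
Result = (19.6600 - 40.0000i)/36.49

0.5388 - 1.0962i


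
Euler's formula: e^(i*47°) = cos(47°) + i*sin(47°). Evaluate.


cos(47°) = 0.6820
sin(47°) = 0.7314

e^(i*47°) = 0.6820 + 0.7314i


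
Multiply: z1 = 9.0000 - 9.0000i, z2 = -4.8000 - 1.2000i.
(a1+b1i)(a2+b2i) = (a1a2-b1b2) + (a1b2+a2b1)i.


Real = 9*(-4.8) - (-9)*(-1.2) = -43.2 - 10.8 = -54
Imag = 9*(-1.2) - (4.8)*(-9) = -10.8 + 43.2 = 32.4

-54.0000 + 32.4000i
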